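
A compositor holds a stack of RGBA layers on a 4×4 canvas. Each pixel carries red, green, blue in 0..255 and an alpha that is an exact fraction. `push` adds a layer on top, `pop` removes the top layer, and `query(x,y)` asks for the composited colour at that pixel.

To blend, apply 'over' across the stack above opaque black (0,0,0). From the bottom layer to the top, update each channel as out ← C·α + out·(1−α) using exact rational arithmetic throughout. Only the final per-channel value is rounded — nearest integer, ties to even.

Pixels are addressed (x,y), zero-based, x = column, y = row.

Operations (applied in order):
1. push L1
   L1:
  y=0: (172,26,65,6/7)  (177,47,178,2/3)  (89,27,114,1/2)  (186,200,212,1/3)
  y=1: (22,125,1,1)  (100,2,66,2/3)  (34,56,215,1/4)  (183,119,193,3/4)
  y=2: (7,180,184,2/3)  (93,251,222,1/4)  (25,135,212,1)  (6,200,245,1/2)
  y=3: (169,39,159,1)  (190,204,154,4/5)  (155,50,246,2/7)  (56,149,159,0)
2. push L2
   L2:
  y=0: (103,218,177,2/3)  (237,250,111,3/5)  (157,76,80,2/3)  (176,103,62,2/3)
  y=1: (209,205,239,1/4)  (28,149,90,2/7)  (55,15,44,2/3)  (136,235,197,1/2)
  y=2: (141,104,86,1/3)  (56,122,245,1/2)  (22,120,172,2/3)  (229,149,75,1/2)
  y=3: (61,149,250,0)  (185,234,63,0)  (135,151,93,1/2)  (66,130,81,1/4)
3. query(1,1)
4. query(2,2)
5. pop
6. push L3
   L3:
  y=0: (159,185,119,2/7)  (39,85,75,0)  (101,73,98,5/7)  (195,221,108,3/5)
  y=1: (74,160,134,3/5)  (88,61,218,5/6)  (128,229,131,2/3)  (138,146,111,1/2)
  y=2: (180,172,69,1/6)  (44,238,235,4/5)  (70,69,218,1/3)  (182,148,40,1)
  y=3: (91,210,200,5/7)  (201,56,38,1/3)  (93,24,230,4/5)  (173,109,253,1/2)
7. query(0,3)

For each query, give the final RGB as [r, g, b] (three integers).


query (1,1) [L1,L2] — begin 0,0,0
after L1 α=2/3: [200/3, 4/3, 44]
after L2 α=2/7: [1168/21, 914/21, 400/7]
→ [56, 44, 57]

(2,2) stack=L1,L2; from [0,0,0]:
L1 α=1: [25, 135, 212]
L2 α=2/3: [23, 125, 556/3]
→ [23, 125, 185]

at x=0,y=3 over L1,L3:
L1 α=1: [169, 39, 159]
L3 α=5/7: [793/7, 1128/7, 1318/7]
rounded: [113, 161, 188]


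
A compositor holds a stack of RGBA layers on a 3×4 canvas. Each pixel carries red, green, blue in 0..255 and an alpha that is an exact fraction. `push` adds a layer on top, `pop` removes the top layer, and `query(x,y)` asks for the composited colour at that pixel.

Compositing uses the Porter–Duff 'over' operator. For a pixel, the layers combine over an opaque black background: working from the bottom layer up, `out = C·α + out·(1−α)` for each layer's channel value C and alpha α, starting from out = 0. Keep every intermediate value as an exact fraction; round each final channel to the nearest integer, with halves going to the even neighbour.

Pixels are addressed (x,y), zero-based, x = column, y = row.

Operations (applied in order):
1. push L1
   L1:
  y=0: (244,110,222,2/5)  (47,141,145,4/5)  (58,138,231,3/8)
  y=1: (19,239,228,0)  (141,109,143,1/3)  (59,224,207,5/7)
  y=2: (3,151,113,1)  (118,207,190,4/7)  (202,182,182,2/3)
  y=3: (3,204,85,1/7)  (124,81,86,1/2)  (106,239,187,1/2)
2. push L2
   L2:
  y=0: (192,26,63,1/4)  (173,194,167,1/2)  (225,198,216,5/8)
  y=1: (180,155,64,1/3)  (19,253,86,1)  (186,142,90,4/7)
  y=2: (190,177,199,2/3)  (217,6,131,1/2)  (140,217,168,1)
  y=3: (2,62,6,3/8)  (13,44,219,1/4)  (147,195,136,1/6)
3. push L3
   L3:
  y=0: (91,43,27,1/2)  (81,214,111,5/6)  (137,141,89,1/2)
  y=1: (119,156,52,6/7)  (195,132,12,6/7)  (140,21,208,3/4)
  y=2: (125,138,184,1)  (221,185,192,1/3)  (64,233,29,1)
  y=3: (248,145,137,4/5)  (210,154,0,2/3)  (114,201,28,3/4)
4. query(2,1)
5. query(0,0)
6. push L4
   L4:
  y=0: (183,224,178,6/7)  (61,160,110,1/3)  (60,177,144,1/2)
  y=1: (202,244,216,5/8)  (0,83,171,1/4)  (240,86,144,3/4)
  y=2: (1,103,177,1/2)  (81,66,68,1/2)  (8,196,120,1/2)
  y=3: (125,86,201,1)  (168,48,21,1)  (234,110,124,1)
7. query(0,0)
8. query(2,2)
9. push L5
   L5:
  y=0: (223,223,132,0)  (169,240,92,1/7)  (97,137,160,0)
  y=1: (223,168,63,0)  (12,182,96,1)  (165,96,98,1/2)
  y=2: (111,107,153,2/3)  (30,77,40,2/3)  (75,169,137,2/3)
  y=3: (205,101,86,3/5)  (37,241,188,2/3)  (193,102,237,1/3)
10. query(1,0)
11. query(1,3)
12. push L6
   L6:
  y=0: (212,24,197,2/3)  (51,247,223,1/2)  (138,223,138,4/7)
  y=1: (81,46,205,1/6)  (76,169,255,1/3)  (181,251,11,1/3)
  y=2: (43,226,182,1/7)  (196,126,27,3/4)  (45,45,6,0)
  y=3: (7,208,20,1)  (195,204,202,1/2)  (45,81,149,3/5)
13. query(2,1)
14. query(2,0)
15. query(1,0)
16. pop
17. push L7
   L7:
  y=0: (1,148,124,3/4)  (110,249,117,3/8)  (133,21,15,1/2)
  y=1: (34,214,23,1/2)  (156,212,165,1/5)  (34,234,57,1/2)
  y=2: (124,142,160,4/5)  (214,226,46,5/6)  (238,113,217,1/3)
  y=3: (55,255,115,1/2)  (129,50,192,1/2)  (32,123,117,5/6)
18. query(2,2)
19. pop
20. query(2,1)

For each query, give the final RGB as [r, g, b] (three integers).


at x=2,y=1 over L1,L2,L3:
after L1 α=5/7: [295/7, 160, 1035/7]
after L2 α=4/7: [6093/49, 1048/7, 5625/49]
after L3 α=3/4: [26673/196, 1489/28, 36201/196]
= [136, 53, 185]

query (0,0) [L1,L2,L3] — begin 0,0,0
L1 α=2/5: [488/5, 44, 444/5]
L2 α=1/4: [606/5, 79/2, 1647/20]
L3 α=1/2: [1061/10, 165/4, 2187/40]
→ [106, 41, 55]

query (0,0) [L1,L2,L3,L4] — begin 0,0,0
+L1 (α=2/5) → [488/5, 44, 444/5]
+L2 (α=1/4) → [606/5, 79/2, 1647/20]
+L3 (α=1/2) → [1061/10, 165/4, 2187/40]
+L4 (α=6/7) → [12041/70, 5541/28, 44907/280]
rounded: [172, 198, 160]

(2,2) stack=L1,L2,L3,L4; from [0,0,0]:
L1 α=2/3: [404/3, 364/3, 364/3]
L2 α=1: [140, 217, 168]
L3 α=1: [64, 233, 29]
L4 α=1/2: [36, 429/2, 149/2]
rounded: [36, 214, 74]

(1,0) stack=L1,L2,L3,L4,L5; from [0,0,0]:
after L1 α=4/5: [188/5, 564/5, 116]
after L2 α=1/2: [1053/10, 767/5, 283/2]
after L3 α=5/6: [1701/20, 2039/10, 1393/12]
after L4 α=1/3: [2311/30, 2839/15, 2053/18]
after L5 α=1/7: [3156/35, 6878/35, 2329/21]
→ [90, 197, 111]

at x=1,y=3 over L1,L2,L3,L4,L5:
+L1 (α=1/2) → [62, 81/2, 43]
+L2 (α=1/4) → [199/4, 331/8, 87]
+L3 (α=2/3) → [1879/12, 2795/24, 29]
+L4 (α=1) → [168, 48, 21]
+L5 (α=2/3) → [242/3, 530/3, 397/3]
→ [81, 177, 132]

at x=2,y=1 over L1,L2,L3,L4,L5,L6:
L1 α=5/7: [295/7, 160, 1035/7]
L2 α=4/7: [6093/49, 1048/7, 5625/49]
L3 α=3/4: [26673/196, 1489/28, 36201/196]
L4 α=3/4: [167793/784, 8713/112, 120873/784]
L5 α=1/2: [297153/1568, 19465/224, 197705/1568]
L6 α=1/3: [439057/2352, 15859/112, 206329/2352]
rounded: [187, 142, 88]

(2,0) stack=L1,L2,L3,L4,L5,L6; from [0,0,0]:
L1 α=3/8: [87/4, 207/4, 693/8]
L2 α=5/8: [4761/32, 4581/32, 10719/64]
L3 α=1/2: [9145/64, 9093/64, 16415/128]
L4 α=1/2: [12985/128, 20421/128, 34847/256]
L5 α=0: [12985/128, 20421/128, 34847/256]
L6 α=4/7: [109611/896, 175439/896, 245853/1792]
→ [122, 196, 137]

(1,0) stack=L1,L2,L3,L4,L5,L6; from [0,0,0]:
after L1 α=4/5: [188/5, 564/5, 116]
after L2 α=1/2: [1053/10, 767/5, 283/2]
after L3 α=5/6: [1701/20, 2039/10, 1393/12]
after L4 α=1/3: [2311/30, 2839/15, 2053/18]
after L5 α=1/7: [3156/35, 6878/35, 2329/21]
after L6 α=1/2: [4941/70, 15523/70, 3506/21]
rounded: [71, 222, 167]

query (2,2) [L1,L2,L3,L4,L5,L7] — begin 0,0,0
+L1 (α=2/3) → [404/3, 364/3, 364/3]
+L2 (α=1) → [140, 217, 168]
+L3 (α=1) → [64, 233, 29]
+L4 (α=1/2) → [36, 429/2, 149/2]
+L5 (α=2/3) → [62, 1105/6, 697/6]
+L7 (α=1/3) → [362/3, 1444/9, 1348/9]
rounded: [121, 160, 150]

(2,1) stack=L1,L2,L3,L4,L5; from [0,0,0]:
+L1 (α=5/7) → [295/7, 160, 1035/7]
+L2 (α=4/7) → [6093/49, 1048/7, 5625/49]
+L3 (α=3/4) → [26673/196, 1489/28, 36201/196]
+L4 (α=3/4) → [167793/784, 8713/112, 120873/784]
+L5 (α=1/2) → [297153/1568, 19465/224, 197705/1568]
= [190, 87, 126]


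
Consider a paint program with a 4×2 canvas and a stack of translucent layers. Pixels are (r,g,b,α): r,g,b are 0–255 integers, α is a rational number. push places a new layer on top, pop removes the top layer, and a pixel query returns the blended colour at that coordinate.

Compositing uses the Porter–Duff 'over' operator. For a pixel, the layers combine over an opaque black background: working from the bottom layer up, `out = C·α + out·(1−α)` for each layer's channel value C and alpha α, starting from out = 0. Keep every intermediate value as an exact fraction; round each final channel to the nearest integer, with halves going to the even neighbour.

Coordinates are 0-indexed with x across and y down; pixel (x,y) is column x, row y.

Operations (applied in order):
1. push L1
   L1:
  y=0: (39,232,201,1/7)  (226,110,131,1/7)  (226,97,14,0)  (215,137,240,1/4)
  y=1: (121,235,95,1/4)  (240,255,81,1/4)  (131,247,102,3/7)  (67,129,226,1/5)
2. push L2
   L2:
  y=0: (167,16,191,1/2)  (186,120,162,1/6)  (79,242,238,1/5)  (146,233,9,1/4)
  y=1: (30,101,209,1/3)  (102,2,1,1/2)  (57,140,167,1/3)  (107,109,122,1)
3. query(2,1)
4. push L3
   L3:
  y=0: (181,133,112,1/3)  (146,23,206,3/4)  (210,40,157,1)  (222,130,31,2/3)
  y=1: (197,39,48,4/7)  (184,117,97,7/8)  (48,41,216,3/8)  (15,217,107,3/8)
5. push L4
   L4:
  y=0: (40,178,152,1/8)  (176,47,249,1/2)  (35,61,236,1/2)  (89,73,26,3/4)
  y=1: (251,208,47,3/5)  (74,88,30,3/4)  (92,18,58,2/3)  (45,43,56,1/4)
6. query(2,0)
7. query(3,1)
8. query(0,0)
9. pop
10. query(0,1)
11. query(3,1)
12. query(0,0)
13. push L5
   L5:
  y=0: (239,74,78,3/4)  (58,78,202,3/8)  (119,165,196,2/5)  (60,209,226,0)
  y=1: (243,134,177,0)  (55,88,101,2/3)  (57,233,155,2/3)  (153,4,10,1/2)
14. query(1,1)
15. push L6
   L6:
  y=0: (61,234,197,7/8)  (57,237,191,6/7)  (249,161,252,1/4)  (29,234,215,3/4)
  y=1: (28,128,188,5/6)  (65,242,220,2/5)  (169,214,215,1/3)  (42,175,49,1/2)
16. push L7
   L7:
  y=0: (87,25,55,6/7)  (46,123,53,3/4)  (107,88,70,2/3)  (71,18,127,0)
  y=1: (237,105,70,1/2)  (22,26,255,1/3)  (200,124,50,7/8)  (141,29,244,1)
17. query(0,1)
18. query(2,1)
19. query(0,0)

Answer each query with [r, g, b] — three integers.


(2,1) stack=L1,L2; from [0,0,0]:
+L1 (α=3/7) → [393/7, 741/7, 306/7]
+L2 (α=1/3) → [395/7, 2462/21, 1781/21]
rounded: [56, 117, 85]

query (2,0) [L1,L2,L3,L4] — begin 0,0,0
+L1 (α=0) → [0, 0, 0]
+L2 (α=1/5) → [79/5, 242/5, 238/5]
+L3 (α=1) → [210, 40, 157]
+L4 (α=1/2) → [245/2, 101/2, 393/2]
= [122, 50, 196]

at x=3,y=1 over L1,L2,L3,L4:
L1 α=1/5: [67/5, 129/5, 226/5]
L2 α=1: [107, 109, 122]
L3 α=3/8: [145/2, 299/2, 931/8]
L4 α=1/4: [525/8, 983/8, 3241/32]
→ [66, 123, 101]

(0,0) stack=L1,L2,L3,L4; from [0,0,0]:
L1 α=1/7: [39/7, 232/7, 201/7]
L2 α=1/2: [604/7, 172/7, 769/7]
L3 α=1/3: [825/7, 425/7, 774/7]
L4 α=1/8: [865/8, 603/8, 463/4]
= [108, 75, 116]

at x=0,y=1 over L1,L2,L3:
after L1 α=1/4: [121/4, 235/4, 95/4]
after L2 α=1/3: [181/6, 437/6, 171/2]
after L3 α=4/7: [251/2, 107/2, 897/14]
rounded: [126, 54, 64]

at x=3,y=1 over L1,L2,L3:
+L1 (α=1/5) → [67/5, 129/5, 226/5]
+L2 (α=1) → [107, 109, 122]
+L3 (α=3/8) → [145/2, 299/2, 931/8]
= [72, 150, 116]

at x=0,y=0 over L1,L2,L3:
+L1 (α=1/7) → [39/7, 232/7, 201/7]
+L2 (α=1/2) → [604/7, 172/7, 769/7]
+L3 (α=1/3) → [825/7, 425/7, 774/7]
= [118, 61, 111]

(1,1) stack=L1,L2,L3,L5; from [0,0,0]:
after L1 α=1/4: [60, 255/4, 81/4]
after L2 α=1/2: [81, 263/8, 85/8]
after L3 α=7/8: [1369/8, 6815/64, 5517/64]
after L5 α=2/3: [2249/24, 18079/192, 18445/192]
rounded: [94, 94, 96]

(0,1) stack=L1,L2,L3,L5,L6,L7; from [0,0,0]:
after L1 α=1/4: [121/4, 235/4, 95/4]
after L2 α=1/3: [181/6, 437/6, 171/2]
after L3 α=4/7: [251/2, 107/2, 897/14]
after L5 α=0: [251/2, 107/2, 897/14]
after L6 α=5/6: [177/4, 1387/12, 14057/84]
after L7 α=1/2: [1125/8, 2647/24, 19937/168]
= [141, 110, 119]

at x=2,y=1 over L1,L2,L3,L5,L6,L7:
after L1 α=3/7: [393/7, 741/7, 306/7]
after L2 α=1/3: [395/7, 2462/21, 1781/21]
after L3 α=3/8: [2983/56, 14893/168, 22513/168]
after L5 α=2/3: [9367/168, 93181/504, 74593/504]
after L6 α=1/3: [23563/252, 147109/756, 128773/756]
after L7 α=7/8: [376363/2016, 803317/6048, 393373/6048]
rounded: [187, 133, 65]

at x=0,y=0 over L1,L2,L3,L5,L6,L7:
after L1 α=1/7: [39/7, 232/7, 201/7]
after L2 α=1/2: [604/7, 172/7, 769/7]
after L3 α=1/3: [825/7, 425/7, 774/7]
after L5 α=3/4: [1461/7, 1979/28, 603/7]
after L6 α=7/8: [2225/28, 47843/224, 1282/7]
after L7 α=6/7: [16841/196, 81443/1568, 3592/49]
= [86, 52, 73]


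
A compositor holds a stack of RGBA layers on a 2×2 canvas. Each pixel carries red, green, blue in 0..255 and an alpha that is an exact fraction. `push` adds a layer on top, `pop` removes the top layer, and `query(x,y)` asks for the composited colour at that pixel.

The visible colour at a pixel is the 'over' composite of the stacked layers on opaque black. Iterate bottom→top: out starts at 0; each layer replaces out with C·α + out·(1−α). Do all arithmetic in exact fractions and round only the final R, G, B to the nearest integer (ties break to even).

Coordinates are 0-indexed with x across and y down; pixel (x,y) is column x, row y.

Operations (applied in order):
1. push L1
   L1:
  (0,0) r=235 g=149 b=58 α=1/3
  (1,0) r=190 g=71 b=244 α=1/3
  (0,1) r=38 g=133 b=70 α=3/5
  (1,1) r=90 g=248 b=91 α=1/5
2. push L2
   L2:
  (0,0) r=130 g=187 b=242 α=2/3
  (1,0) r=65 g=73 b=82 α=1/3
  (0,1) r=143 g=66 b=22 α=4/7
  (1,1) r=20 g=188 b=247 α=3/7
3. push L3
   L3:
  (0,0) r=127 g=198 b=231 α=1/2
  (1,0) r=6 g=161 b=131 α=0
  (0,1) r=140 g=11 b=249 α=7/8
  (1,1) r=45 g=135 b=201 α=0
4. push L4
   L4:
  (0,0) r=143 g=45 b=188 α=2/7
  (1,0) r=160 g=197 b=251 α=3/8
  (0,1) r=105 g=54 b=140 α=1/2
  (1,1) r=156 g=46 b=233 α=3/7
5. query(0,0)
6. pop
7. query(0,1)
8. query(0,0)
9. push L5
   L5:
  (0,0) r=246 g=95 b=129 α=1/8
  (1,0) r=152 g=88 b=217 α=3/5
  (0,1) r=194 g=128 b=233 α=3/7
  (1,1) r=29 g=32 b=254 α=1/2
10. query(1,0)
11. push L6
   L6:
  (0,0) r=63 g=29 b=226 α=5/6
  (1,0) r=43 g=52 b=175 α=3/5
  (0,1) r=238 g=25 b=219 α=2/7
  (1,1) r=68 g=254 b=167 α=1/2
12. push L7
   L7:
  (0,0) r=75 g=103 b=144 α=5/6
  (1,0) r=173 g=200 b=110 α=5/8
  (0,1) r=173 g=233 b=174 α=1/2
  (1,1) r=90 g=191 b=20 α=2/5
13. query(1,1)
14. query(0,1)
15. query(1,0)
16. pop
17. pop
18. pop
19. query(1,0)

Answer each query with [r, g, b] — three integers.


(0,0) stack=L1,L2,L3,L4; from [0,0,0]:
+L1 (α=1/3) → [235/3, 149/3, 58/3]
+L2 (α=2/3) → [1015/9, 1271/9, 1510/9]
+L3 (α=1/2) → [1079/9, 3053/18, 3589/18]
+L4 (α=2/7) → [7969/63, 16885/126, 24713/126]
= [126, 134, 196]

(0,1) stack=L1,L2,L3; from [0,0,0]:
L1 α=3/5: [114/5, 399/5, 42]
L2 α=4/7: [3202/35, 2517/35, 214/7]
L3 α=7/8: [18751/140, 1303/70, 12415/56]
= [134, 19, 222]

(0,0) stack=L1,L2,L3; from [0,0,0]:
after L1 α=1/3: [235/3, 149/3, 58/3]
after L2 α=2/3: [1015/9, 1271/9, 1510/9]
after L3 α=1/2: [1079/9, 3053/18, 3589/18]
= [120, 170, 199]

query (1,0) [L1,L2,L3,L5] — begin 0,0,0
+L1 (α=1/3) → [190/3, 71/3, 244/3]
+L2 (α=1/3) → [575/9, 361/9, 734/9]
+L3 (α=0) → [575/9, 361/9, 734/9]
+L5 (α=3/5) → [5254/45, 3098/45, 7327/45]
= [117, 69, 163]

at x=1,y=1 over L1,L2,L3,L5,L6,L7:
after L1 α=1/5: [18, 248/5, 91/5]
after L2 α=3/7: [132/7, 3812/35, 4069/35]
after L3 α=0: [132/7, 3812/35, 4069/35]
after L5 α=1/2: [335/14, 2466/35, 12959/70]
after L6 α=1/2: [1287/28, 5678/35, 24649/140]
after L7 α=2/5: [8901/140, 30404/175, 79547/700]
= [64, 174, 114]

(0,1) stack=L1,L2,L3,L5,L6,L7; from [0,0,0]:
+L1 (α=3/5) → [114/5, 399/5, 42]
+L2 (α=4/7) → [3202/35, 2517/35, 214/7]
+L3 (α=7/8) → [18751/140, 1303/70, 12415/56]
+L5 (α=3/7) → [39121/245, 16046/245, 22201/98]
+L6 (α=2/7) → [62445/343, 18496/343, 153929/686]
+L7 (α=1/2) → [60892/343, 98415/686, 273293/1372]
→ [178, 143, 199]

query (1,0) [L1,L2,L3,L5,L6,L7] — begin 0,0,0
L1 α=1/3: [190/3, 71/3, 244/3]
L2 α=1/3: [575/9, 361/9, 734/9]
L3 α=0: [575/9, 361/9, 734/9]
L5 α=3/5: [5254/45, 3098/45, 7327/45]
L6 α=3/5: [16313/225, 13216/225, 38279/225]
L7 α=5/8: [20297/150, 11027/75, 79529/600]
→ [135, 147, 133]

(1,0) stack=L1,L2,L3; from [0,0,0]:
after L1 α=1/3: [190/3, 71/3, 244/3]
after L2 α=1/3: [575/9, 361/9, 734/9]
after L3 α=0: [575/9, 361/9, 734/9]
= [64, 40, 82]


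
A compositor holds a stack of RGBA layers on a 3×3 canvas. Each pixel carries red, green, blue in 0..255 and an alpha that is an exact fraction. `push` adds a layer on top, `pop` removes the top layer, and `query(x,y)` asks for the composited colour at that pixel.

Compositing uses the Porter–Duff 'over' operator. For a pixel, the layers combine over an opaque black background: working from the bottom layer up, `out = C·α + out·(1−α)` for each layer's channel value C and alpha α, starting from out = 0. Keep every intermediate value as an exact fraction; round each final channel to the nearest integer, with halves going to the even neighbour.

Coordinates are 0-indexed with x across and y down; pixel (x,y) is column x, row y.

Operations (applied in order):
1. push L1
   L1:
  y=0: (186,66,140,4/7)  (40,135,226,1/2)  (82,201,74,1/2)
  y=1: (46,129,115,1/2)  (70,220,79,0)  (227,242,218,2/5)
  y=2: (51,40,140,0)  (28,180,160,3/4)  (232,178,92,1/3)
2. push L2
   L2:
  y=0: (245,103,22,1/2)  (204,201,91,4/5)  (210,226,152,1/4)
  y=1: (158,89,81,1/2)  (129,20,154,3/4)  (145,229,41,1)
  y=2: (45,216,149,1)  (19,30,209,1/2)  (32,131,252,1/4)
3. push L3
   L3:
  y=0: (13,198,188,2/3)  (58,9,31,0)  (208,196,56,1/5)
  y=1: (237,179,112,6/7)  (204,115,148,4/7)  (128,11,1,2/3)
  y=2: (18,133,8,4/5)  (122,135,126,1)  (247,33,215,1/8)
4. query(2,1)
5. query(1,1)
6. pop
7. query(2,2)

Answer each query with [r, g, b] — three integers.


at x=2,y=1 over L1,L2,L3:
after L1 α=2/5: [454/5, 484/5, 436/5]
after L2 α=1: [145, 229, 41]
after L3 α=2/3: [401/3, 251/3, 43/3]
→ [134, 84, 14]

query (1,1) [L1,L2,L3] — begin 0,0,0
after L1 α=0: [0, 0, 0]
after L2 α=3/4: [387/4, 15, 231/2]
after L3 α=4/7: [4425/28, 505/7, 1877/14]
= [158, 72, 134]

query (2,2) [L1,L2] — begin 0,0,0
L1 α=1/3: [232/3, 178/3, 92/3]
L2 α=1/4: [66, 309/4, 86]
= [66, 77, 86]


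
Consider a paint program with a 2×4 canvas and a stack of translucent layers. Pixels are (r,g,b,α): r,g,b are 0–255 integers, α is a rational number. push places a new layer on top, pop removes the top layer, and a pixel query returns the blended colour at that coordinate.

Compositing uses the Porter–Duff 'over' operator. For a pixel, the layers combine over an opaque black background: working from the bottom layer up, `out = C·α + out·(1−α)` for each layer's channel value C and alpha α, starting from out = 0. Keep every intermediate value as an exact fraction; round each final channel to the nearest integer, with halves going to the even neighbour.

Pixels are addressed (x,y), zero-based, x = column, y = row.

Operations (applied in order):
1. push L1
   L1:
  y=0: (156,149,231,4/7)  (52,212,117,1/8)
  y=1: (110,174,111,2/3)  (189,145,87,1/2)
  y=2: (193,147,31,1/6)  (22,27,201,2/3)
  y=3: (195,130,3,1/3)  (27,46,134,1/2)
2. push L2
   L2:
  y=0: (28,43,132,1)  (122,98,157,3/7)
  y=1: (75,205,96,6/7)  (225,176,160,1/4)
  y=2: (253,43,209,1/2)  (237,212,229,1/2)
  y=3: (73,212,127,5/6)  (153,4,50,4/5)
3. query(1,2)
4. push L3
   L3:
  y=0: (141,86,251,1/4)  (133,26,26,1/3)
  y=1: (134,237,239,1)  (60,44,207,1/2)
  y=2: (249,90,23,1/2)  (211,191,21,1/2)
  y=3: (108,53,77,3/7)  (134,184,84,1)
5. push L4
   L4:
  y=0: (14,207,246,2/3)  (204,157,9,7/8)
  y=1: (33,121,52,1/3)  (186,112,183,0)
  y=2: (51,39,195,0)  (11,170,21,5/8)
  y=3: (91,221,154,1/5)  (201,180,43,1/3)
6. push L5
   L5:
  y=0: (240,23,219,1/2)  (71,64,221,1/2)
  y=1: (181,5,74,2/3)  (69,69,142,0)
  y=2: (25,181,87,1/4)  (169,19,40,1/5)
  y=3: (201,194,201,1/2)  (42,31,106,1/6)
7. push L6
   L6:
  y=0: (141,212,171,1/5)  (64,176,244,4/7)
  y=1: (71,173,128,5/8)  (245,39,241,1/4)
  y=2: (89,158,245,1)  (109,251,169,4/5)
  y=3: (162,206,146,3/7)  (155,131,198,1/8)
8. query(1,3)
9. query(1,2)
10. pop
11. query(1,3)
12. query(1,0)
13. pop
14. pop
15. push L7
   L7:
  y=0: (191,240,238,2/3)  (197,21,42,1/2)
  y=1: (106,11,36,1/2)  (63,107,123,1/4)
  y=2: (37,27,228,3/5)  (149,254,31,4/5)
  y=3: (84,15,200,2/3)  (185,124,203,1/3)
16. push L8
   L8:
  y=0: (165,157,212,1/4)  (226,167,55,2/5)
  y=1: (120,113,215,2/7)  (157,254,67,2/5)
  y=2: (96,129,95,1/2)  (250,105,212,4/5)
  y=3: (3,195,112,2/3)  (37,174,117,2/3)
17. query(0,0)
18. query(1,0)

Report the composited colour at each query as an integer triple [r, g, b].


(1,2) stack=L1,L2; from [0,0,0]:
+L1 (α=2/3) → [44/3, 18, 134]
+L2 (α=1/2) → [755/6, 115, 363/2]
= [126, 115, 182]

(1,3) stack=L1,L2,L3,L4,L5,L6; from [0,0,0]:
after L1 α=1/2: [27/2, 23, 67]
after L2 α=4/5: [1251/10, 39/5, 267/5]
after L3 α=1: [134, 184, 84]
after L4 α=1/3: [469/3, 548/3, 211/3]
after L5 α=1/6: [2471/18, 2833/18, 1373/18]
after L6 α=1/8: [20087/144, 22189/144, 13175/144]
= [139, 154, 91]

(1,2) stack=L1,L2,L3,L4,L5,L6; from [0,0,0]:
+L1 (α=2/3) → [44/3, 18, 134]
+L2 (α=1/2) → [755/6, 115, 363/2]
+L3 (α=1/2) → [2021/12, 153, 405/4]
+L4 (α=5/8) → [2241/32, 1309/8, 1635/32]
+L5 (α=1/5) → [3593/40, 1347/10, 391/8]
+L6 (α=4/5) → [21033/200, 11387/50, 5799/40]
rounded: [105, 228, 145]

query (1,3) [L1,L2,L3,L4,L5] — begin 0,0,0
after L1 α=1/2: [27/2, 23, 67]
after L2 α=4/5: [1251/10, 39/5, 267/5]
after L3 α=1: [134, 184, 84]
after L4 α=1/3: [469/3, 548/3, 211/3]
after L5 α=1/6: [2471/18, 2833/18, 1373/18]
rounded: [137, 157, 76]

query (1,0) [L1,L2,L3,L4,L5] — begin 0,0,0
+L1 (α=1/8) → [13/2, 53/2, 117/8]
+L2 (α=3/7) → [56, 400/7, 1059/14]
+L3 (α=1/3) → [245/3, 982/21, 1241/21]
+L4 (α=7/8) → [4529/24, 24061/168, 641/42]
+L5 (α=1/2) → [6233/48, 34813/336, 9923/84]
rounded: [130, 104, 118]

(0,0) stack=L1,L2,L3,L7,L8; from [0,0,0]:
+L1 (α=4/7) → [624/7, 596/7, 132]
+L2 (α=1) → [28, 43, 132]
+L3 (α=1/4) → [225/4, 215/4, 647/4]
+L7 (α=2/3) → [1753/12, 2135/12, 2551/12]
+L8 (α=1/4) → [2413/16, 2763/16, 3399/16]
→ [151, 173, 212]

at x=1,y=0 over L1,L2,L3,L7,L8:
L1 α=1/8: [13/2, 53/2, 117/8]
L2 α=3/7: [56, 400/7, 1059/14]
L3 α=1/3: [245/3, 982/21, 1241/21]
L7 α=1/2: [418/3, 1423/42, 2123/42]
L8 α=2/5: [174, 6099/70, 3663/70]
→ [174, 87, 52]


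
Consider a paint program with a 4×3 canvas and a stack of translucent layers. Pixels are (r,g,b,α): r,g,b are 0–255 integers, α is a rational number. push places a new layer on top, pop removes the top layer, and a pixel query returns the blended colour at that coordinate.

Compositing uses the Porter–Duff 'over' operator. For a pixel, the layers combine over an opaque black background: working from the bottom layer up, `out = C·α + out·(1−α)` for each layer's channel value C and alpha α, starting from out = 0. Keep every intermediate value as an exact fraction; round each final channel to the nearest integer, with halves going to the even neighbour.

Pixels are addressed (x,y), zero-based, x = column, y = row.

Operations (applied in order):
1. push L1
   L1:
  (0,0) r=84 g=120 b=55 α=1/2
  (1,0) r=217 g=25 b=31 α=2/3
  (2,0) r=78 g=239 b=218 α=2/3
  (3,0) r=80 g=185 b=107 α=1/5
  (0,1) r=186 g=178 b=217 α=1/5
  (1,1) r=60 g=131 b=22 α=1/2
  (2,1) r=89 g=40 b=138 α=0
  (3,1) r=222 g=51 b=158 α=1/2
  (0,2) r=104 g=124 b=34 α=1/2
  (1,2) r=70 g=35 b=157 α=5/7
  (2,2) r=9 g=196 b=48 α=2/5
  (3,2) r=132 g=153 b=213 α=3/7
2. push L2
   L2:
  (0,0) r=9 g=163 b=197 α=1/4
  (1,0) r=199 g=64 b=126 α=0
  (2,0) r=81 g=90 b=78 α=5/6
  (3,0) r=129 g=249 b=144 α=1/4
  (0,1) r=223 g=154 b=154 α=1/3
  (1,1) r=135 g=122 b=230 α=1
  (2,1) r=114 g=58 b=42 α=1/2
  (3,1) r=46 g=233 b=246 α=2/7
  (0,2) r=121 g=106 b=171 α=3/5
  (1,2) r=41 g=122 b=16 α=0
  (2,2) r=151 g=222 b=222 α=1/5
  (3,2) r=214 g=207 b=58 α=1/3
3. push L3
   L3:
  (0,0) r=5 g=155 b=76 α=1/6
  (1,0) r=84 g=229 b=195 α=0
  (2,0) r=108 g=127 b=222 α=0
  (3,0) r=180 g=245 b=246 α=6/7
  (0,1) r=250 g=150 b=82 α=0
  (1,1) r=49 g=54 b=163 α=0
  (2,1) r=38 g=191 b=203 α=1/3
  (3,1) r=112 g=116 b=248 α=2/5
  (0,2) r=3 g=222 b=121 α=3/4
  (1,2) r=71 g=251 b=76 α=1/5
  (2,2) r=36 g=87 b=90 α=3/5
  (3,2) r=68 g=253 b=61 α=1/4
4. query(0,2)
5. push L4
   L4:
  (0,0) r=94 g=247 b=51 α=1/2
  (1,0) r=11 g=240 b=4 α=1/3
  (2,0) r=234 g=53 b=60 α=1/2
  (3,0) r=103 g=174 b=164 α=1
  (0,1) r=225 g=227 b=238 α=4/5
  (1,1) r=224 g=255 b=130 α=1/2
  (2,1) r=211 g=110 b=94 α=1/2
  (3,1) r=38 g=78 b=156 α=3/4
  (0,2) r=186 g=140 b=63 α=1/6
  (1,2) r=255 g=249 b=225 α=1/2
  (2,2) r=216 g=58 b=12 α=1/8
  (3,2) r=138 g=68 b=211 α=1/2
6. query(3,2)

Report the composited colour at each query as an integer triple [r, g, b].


query (0,2) [L1,L2,L3] — begin 0,0,0
+L1 (α=1/2) → [52, 62, 17]
+L2 (α=3/5) → [467/5, 442/5, 547/5]
+L3 (α=3/4) → [128/5, 943/5, 1181/10]
= [26, 189, 118]

(3,2) stack=L1,L2,L3,L4; from [0,0,0]:
+L1 (α=3/7) → [396/7, 459/7, 639/7]
+L2 (α=1/3) → [2290/21, 789/7, 1684/21]
+L3 (α=1/4) → [1383/14, 2069/14, 2111/28]
+L4 (α=1/2) → [3315/28, 3021/28, 8019/56]
→ [118, 108, 143]


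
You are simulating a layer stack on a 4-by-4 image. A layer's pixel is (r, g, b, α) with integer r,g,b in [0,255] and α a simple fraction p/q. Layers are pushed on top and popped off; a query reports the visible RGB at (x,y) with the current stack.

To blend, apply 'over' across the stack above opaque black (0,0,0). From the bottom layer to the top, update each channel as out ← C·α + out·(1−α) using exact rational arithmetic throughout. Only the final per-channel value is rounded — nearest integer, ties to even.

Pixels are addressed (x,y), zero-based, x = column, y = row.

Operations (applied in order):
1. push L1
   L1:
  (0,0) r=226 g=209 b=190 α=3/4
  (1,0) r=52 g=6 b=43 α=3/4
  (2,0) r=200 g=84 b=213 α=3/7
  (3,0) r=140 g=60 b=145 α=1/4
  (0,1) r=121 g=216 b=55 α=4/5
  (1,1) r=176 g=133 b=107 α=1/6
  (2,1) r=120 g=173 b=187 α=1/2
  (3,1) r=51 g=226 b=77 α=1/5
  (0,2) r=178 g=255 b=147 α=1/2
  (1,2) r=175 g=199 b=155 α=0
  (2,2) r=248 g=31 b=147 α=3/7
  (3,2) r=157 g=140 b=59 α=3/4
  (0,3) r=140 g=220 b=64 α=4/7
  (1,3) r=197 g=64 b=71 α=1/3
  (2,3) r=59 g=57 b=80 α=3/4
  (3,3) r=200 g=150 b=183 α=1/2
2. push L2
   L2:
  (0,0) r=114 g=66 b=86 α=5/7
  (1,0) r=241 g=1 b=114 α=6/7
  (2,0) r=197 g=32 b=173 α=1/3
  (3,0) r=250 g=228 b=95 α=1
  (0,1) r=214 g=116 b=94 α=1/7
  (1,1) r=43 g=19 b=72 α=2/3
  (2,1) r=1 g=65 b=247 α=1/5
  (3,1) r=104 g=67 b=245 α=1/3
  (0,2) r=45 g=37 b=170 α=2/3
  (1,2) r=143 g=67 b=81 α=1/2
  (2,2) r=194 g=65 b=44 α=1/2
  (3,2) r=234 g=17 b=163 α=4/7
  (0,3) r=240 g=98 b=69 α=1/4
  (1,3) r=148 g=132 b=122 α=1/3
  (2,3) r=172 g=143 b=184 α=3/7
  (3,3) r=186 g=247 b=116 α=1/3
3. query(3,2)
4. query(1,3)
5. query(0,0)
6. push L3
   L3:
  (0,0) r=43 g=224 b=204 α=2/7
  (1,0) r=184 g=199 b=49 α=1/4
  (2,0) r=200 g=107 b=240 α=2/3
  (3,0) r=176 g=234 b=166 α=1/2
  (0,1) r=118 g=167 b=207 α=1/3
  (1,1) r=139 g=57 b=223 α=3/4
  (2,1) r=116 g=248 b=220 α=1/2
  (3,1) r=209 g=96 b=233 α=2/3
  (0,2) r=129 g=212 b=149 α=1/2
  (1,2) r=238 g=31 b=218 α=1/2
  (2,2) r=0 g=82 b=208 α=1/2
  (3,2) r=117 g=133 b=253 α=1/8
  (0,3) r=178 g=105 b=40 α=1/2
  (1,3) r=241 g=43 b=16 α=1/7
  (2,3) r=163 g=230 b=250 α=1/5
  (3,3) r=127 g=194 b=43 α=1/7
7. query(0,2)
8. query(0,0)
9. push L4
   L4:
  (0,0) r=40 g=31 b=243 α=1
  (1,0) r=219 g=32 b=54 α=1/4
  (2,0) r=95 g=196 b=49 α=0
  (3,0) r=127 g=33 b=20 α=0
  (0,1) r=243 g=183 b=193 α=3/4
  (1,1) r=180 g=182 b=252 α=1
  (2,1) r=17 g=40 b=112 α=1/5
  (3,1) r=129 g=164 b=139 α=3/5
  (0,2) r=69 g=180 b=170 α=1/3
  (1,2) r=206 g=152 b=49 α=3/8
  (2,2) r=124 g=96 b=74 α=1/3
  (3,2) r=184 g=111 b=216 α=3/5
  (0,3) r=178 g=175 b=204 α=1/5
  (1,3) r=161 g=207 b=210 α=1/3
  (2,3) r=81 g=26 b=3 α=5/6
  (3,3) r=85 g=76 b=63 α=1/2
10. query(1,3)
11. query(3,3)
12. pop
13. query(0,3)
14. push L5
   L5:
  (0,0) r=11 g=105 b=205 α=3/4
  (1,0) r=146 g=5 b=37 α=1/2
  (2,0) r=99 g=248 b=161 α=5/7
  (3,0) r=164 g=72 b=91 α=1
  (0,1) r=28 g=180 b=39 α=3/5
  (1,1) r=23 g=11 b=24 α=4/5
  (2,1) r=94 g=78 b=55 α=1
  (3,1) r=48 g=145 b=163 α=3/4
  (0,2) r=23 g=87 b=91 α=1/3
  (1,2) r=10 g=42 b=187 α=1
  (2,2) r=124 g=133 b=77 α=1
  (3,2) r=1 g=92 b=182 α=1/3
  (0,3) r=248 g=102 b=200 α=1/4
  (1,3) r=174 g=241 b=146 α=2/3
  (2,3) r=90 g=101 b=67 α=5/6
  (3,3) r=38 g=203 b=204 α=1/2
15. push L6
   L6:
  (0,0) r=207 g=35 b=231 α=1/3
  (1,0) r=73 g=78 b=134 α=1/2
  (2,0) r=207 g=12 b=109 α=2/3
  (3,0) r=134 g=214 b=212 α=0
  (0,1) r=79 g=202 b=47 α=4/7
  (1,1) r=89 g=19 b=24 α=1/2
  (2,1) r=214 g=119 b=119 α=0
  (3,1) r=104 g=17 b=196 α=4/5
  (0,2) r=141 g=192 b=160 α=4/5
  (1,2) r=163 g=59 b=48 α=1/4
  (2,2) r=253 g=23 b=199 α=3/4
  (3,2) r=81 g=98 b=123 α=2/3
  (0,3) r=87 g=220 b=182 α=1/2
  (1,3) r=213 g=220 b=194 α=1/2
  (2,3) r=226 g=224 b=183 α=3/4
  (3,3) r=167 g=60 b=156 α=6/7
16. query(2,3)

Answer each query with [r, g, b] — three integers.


(3,2) stack=L1,L2; from [0,0,0]:
+L1 (α=3/4) → [471/4, 105, 177/4]
+L2 (α=4/7) → [5157/28, 383/7, 3139/28]
→ [184, 55, 112]

query (1,3) [L1,L2] — begin 0,0,0
L1 α=1/3: [197/3, 64/3, 71/3]
L2 α=1/3: [838/9, 524/9, 508/9]
= [93, 58, 56]

(0,0) stack=L1,L2; from [0,0,0]:
after L1 α=3/4: [339/2, 627/4, 285/2]
after L2 α=5/7: [909/7, 1287/14, 715/7]
= [130, 92, 102]

(0,2) stack=L1,L2,L3; from [0,0,0]:
after L1 α=1/2: [89, 255/2, 147/2]
after L2 α=2/3: [179/3, 403/6, 827/6]
after L3 α=1/2: [283/3, 1675/12, 1721/12]
→ [94, 140, 143]

query (0,0) [L1,L2,L3] — begin 0,0,0
after L1 α=3/4: [339/2, 627/4, 285/2]
after L2 α=5/7: [909/7, 1287/14, 715/7]
after L3 α=2/7: [5147/49, 12707/98, 6431/49]
= [105, 130, 131]

query (1,3) [L1,L2,L3,L4] — begin 0,0,0
after L1 α=1/3: [197/3, 64/3, 71/3]
after L2 α=1/3: [838/9, 524/9, 508/9]
after L3 α=1/7: [2399/21, 1177/21, 152/3]
after L4 α=1/3: [8179/63, 6701/63, 934/9]
rounded: [130, 106, 104]

at x=3,y=3 over L1,L2,L3,L4:
+L1 (α=1/2) → [100, 75, 183/2]
+L2 (α=1/3) → [386/3, 397/3, 299/3]
+L3 (α=1/7) → [899/7, 988/7, 641/7]
+L4 (α=1/2) → [747/7, 760/7, 541/7]
→ [107, 109, 77]

at x=0,y=3 over L1,L2,L3:
after L1 α=4/7: [80, 880/7, 256/7]
after L2 α=1/4: [120, 1663/14, 1251/28]
after L3 α=1/2: [149, 3133/28, 2371/56]
→ [149, 112, 42]

at x=2,y=3 over L1,L2,L3,L5,L6:
+L1 (α=3/4) → [177/4, 171/4, 60]
+L2 (α=3/7) → [99, 600/7, 792/7]
+L3 (α=1/5) → [559/5, 802/7, 4918/35]
+L5 (α=5/6) → [2809/30, 4337/42, 16643/210]
+L6 (α=3/4) → [23149/120, 32561/168, 131933/840]
rounded: [193, 194, 157]


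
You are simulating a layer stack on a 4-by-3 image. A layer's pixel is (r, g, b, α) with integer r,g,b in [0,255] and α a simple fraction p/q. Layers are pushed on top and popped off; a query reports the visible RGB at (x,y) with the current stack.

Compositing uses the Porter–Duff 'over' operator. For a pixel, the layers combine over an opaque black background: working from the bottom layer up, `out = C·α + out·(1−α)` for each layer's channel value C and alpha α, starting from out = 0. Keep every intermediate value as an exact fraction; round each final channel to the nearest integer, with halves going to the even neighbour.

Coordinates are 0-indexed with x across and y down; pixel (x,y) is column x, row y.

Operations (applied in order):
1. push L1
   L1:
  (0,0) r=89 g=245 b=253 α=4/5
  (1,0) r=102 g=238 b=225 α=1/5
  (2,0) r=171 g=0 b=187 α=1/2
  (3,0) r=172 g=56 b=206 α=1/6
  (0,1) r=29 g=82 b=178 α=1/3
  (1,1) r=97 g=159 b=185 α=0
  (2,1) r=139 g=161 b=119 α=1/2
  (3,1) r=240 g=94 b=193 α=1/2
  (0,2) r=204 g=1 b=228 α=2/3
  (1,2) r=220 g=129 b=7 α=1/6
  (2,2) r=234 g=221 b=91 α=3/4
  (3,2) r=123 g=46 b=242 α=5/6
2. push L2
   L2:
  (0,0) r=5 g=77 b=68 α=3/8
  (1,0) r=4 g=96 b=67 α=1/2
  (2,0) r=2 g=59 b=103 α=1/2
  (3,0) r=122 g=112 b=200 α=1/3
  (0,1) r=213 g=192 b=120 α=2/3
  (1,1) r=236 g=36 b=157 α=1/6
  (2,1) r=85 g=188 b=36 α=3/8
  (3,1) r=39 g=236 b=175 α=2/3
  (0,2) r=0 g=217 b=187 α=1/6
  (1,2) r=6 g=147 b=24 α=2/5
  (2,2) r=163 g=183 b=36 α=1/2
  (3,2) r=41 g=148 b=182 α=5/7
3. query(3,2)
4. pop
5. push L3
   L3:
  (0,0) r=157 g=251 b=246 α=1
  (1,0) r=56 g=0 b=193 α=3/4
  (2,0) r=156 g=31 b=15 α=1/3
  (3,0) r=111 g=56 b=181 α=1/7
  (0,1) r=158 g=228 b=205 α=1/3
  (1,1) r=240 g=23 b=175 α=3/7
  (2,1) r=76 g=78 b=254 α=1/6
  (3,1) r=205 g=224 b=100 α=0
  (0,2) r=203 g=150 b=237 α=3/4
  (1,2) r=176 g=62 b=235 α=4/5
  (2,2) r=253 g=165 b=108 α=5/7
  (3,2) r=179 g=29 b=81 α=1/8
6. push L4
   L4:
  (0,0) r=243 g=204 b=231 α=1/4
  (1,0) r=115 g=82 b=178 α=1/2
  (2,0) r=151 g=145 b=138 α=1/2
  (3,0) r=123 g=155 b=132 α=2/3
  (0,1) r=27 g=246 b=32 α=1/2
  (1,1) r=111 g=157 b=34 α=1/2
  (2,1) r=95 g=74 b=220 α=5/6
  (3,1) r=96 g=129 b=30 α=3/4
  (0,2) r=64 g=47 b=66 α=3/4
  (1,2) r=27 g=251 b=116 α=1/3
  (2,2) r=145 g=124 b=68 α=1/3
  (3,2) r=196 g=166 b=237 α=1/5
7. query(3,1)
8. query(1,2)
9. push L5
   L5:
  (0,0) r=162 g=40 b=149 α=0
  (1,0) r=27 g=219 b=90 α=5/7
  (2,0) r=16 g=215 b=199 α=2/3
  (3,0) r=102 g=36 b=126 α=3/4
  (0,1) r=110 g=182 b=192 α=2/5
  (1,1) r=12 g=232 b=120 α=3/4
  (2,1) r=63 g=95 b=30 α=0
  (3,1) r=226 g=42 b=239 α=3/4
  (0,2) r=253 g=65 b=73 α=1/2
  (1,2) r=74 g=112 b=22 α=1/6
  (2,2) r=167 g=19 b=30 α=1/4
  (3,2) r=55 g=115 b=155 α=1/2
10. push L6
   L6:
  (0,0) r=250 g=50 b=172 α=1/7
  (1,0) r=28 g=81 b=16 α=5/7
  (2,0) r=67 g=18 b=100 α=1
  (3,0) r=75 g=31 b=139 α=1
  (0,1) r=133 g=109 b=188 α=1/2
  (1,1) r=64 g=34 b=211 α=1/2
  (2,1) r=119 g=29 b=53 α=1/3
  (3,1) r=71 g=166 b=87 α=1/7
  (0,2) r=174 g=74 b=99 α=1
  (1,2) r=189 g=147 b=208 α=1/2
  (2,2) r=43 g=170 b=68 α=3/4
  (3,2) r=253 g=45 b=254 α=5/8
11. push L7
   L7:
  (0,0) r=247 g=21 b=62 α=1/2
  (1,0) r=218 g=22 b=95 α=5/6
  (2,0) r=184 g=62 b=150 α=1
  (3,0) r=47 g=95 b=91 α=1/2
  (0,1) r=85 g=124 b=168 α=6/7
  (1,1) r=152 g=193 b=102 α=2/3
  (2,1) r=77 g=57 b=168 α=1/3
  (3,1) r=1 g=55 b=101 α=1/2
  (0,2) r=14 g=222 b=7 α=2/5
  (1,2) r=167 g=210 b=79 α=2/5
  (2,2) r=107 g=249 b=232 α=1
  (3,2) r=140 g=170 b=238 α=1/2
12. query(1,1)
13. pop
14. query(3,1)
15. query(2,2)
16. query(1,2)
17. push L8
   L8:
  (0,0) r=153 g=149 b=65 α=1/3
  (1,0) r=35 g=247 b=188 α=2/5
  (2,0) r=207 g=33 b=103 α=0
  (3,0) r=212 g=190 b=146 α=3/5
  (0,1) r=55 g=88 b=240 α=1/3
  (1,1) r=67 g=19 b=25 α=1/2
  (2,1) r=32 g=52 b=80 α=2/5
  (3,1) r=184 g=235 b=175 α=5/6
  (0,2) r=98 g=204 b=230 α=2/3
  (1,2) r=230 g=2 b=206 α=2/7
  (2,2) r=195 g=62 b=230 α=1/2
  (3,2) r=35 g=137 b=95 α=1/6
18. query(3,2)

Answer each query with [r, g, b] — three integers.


(3,2) stack=L1,L2; from [0,0,0]:
+L1 (α=5/6) → [205/2, 115/3, 605/3]
+L2 (α=5/7) → [410/7, 350/3, 3940/21]
→ [59, 117, 188]

at x=3,y=1 over L1,L3,L4:
after L1 α=1/2: [120, 47, 193/2]
after L3 α=0: [120, 47, 193/2]
after L4 α=3/4: [102, 217/2, 373/8]
= [102, 108, 47]

at x=1,y=2 over L1,L3,L4:
after L1 α=1/6: [110/3, 43/2, 7/6]
after L3 α=4/5: [2222/15, 539/10, 5647/30]
after L4 α=1/3: [4849/45, 598/5, 7387/45]
= [108, 120, 164]

query (1,1) [L1,L3,L4,L5,L6,L7] — begin 0,0,0
after L1 α=0: [0, 0, 0]
after L3 α=3/7: [720/7, 69/7, 75]
after L4 α=1/2: [1497/14, 584/7, 109/2]
after L5 α=3/4: [2001/56, 1364/7, 829/8]
after L6 α=1/2: [5585/112, 801/7, 2517/16]
after L7 α=2/3: [13211/112, 3503/21, 1927/16]
rounded: [118, 167, 120]

(3,1) stack=L1,L3,L4,L5,L6; from [0,0,0]:
+L1 (α=1/2) → [120, 47, 193/2]
+L3 (α=0) → [120, 47, 193/2]
+L4 (α=3/4) → [102, 217/2, 373/8]
+L5 (α=3/4) → [195, 469/8, 6109/32]
+L6 (α=1/7) → [1241/7, 2071/28, 2817/16]
rounded: [177, 74, 176]

(2,2) stack=L1,L3,L4,L5,L6; from [0,0,0]:
after L1 α=3/4: [351/2, 663/4, 273/4]
after L3 α=5/7: [1616/7, 2313/14, 1353/14]
after L4 α=1/3: [4247/21, 3181/21, 1829/21]
after L5 α=1/4: [1354/7, 1657/14, 2039/28]
after L6 α=3/4: [2257/28, 8797/56, 7751/112]
= [81, 157, 69]

at x=1,y=2 over L1,L3,L4,L5,L6:
after L1 α=1/6: [110/3, 43/2, 7/6]
after L3 α=4/5: [2222/15, 539/10, 5647/30]
after L4 α=1/3: [4849/45, 598/5, 7387/45]
after L5 α=1/6: [5515/54, 355/3, 7585/54]
after L6 α=1/2: [15721/108, 398/3, 18817/108]
rounded: [146, 133, 174]

query (3,2) [L1,L3,L4,L5,L6,L8] — begin 0,0,0
L1 α=5/6: [205/2, 115/3, 605/3]
L3 α=1/8: [1793/16, 223/6, 2239/12]
L4 α=1/5: [2577/20, 944/15, 590/3]
L5 α=1/2: [3677/40, 2669/30, 1055/6]
L6 α=5/8: [61631/320, 4919/80, 3595/16]
L8 α=1/6: [63871/384, 7111/96, 19495/96]
rounded: [166, 74, 203]


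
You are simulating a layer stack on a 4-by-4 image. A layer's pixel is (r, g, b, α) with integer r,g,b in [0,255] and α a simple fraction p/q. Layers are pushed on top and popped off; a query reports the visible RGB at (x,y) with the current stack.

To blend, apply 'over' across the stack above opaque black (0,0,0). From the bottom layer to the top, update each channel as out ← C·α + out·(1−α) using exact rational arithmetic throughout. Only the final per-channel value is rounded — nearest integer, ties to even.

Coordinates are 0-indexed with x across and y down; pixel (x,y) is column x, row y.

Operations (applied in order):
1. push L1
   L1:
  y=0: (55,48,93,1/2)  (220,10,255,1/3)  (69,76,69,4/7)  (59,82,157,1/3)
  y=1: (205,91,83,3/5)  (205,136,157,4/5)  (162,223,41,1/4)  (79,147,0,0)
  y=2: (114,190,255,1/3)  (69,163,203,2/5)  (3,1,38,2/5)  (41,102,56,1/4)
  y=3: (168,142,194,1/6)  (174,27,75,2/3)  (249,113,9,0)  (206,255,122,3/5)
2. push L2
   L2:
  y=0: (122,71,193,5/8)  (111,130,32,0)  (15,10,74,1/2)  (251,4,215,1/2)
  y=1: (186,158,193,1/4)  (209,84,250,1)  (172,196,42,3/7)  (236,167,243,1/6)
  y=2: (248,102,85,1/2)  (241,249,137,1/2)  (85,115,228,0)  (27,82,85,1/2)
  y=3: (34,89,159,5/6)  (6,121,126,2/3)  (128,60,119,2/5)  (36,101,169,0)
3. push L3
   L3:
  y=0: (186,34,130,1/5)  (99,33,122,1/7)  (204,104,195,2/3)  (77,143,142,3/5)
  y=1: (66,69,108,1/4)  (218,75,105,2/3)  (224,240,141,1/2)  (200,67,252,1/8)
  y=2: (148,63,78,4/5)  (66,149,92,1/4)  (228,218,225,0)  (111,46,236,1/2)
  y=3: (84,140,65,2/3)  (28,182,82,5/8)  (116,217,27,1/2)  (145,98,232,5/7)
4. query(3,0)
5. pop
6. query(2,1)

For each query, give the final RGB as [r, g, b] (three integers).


(3,0) stack=L1,L2,L3; from [0,0,0]:
L1 α=1/3: [59/3, 82/3, 157/3]
L2 α=1/2: [406/3, 47/3, 401/3]
L3 α=3/5: [301/3, 1381/15, 416/3]
= [100, 92, 139]

query (2,1) [L1,L2] — begin 0,0,0
L1 α=1/4: [81/2, 223/4, 41/4]
L2 α=3/7: [678/7, 811/7, 167/7]
= [97, 116, 24]


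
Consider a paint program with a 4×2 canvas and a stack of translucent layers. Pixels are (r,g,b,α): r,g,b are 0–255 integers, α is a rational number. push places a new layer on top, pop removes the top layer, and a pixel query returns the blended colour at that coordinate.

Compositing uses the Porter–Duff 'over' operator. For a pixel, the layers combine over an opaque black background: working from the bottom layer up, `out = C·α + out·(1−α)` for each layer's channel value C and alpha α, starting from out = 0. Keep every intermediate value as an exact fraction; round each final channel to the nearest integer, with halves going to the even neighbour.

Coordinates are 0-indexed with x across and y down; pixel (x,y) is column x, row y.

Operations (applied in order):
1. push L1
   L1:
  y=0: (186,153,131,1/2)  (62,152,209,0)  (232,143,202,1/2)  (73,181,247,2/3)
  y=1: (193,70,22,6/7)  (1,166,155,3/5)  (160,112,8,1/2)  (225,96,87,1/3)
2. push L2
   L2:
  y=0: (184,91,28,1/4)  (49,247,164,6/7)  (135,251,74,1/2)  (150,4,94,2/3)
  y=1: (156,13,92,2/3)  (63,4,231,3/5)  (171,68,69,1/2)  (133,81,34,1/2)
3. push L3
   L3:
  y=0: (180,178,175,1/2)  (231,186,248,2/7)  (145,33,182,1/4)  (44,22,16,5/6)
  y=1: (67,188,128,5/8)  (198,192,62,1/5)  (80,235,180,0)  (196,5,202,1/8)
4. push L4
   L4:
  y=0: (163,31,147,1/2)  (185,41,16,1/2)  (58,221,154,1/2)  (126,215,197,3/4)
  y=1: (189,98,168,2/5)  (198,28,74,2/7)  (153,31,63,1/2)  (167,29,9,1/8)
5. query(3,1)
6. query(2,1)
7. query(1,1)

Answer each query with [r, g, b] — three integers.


at x=3,y=1 over L1,L2,L3,L4:
L1 α=1/3: [75, 32, 29]
L2 α=1/2: [104, 113/2, 63/2]
L3 α=1/8: [231/2, 801/16, 845/16]
L4 α=1/8: [1951/16, 6071/128, 6059/128]
= [122, 47, 47]

query (2,1) [L1,L2,L3,L4] — begin 0,0,0
+L1 (α=1/2) → [80, 56, 4]
+L2 (α=1/2) → [251/2, 62, 73/2]
+L3 (α=0) → [251/2, 62, 73/2]
+L4 (α=1/2) → [557/4, 93/2, 199/4]
rounded: [139, 46, 50]

query (1,1) [L1,L2,L3,L4] — begin 0,0,0
+L1 (α=3/5) → [3/5, 498/5, 93]
+L2 (α=3/5) → [951/25, 1056/25, 879/5]
+L3 (α=1/5) → [8754/125, 9024/125, 3826/25]
+L4 (α=2/7) → [18654/175, 10424/175, 4566/35]
→ [107, 60, 130]


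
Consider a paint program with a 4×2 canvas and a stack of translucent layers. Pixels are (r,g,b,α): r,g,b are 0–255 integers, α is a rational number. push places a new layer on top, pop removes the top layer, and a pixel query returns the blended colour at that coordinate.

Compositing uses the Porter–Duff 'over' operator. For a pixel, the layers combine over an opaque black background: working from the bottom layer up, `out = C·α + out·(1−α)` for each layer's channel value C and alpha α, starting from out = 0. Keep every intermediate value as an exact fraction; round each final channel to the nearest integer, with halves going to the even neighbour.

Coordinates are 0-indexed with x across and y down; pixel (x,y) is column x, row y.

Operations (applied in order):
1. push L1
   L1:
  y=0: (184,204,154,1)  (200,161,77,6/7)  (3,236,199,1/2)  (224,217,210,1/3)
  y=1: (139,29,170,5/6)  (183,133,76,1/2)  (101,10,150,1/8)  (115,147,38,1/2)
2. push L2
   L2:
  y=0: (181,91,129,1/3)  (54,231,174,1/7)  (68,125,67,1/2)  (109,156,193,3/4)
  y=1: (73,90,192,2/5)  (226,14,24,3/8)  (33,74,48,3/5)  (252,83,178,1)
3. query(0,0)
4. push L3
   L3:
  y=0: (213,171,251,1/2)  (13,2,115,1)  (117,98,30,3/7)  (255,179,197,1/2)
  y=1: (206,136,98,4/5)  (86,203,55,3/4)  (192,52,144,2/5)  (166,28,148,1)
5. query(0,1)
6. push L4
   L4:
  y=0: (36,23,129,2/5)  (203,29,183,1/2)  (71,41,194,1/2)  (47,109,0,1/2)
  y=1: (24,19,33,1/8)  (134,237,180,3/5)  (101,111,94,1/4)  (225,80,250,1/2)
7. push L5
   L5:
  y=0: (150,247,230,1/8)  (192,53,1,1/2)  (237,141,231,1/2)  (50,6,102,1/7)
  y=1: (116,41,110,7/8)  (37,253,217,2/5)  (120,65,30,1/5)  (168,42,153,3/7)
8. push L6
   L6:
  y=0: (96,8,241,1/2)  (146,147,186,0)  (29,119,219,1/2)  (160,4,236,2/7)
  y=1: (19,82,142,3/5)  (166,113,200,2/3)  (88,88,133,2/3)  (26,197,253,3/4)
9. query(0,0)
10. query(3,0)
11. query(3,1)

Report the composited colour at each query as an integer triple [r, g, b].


(0,0) stack=L1,L2; from [0,0,0]:
after L1 α=1: [184, 204, 154]
after L2 α=1/3: [183, 499/3, 437/3]
→ [183, 166, 146]

query (0,1) [L1,L2,L3] — begin 0,0,0
after L1 α=5/6: [695/6, 145/6, 425/3]
after L2 α=2/5: [987/10, 101/2, 809/5]
after L3 α=4/5: [9227/50, 1189/10, 2769/25]
rounded: [185, 119, 111]

at x=0,y=0 over L1,L2,L3,L4,L5,L6:
L1 α=1: [184, 204, 154]
L2 α=1/3: [183, 499/3, 437/3]
L3 α=1/2: [198, 506/3, 595/3]
L4 α=2/5: [666/5, 552/5, 853/5]
L5 α=1/8: [1353/10, 5099/40, 7121/40]
L6 α=1/2: [2313/20, 5419/80, 16761/80]
= [116, 68, 210]

at x=3,y=0 over L1,L2,L3,L4,L5,L6:
+L1 (α=1/3) → [224/3, 217/3, 70]
+L2 (α=3/4) → [1205/12, 1621/12, 649/4]
+L3 (α=1/2) → [4265/24, 3769/24, 1437/8]
+L4 (α=1/2) → [5393/48, 6385/48, 1437/16]
+L5 (α=1/7) → [5793/56, 919/8, 5127/56]
+L6 (α=2/7) → [46885/392, 4659/56, 52067/392]
→ [120, 83, 133]

query (3,1) [L1,L2,L3,L4,L5,L6] — begin 0,0,0
L1 α=1/2: [115/2, 147/2, 19]
L2 α=1: [252, 83, 178]
L3 α=1: [166, 28, 148]
L4 α=1/2: [391/2, 54, 199]
L5 α=3/7: [1286/7, 342/7, 1255/7]
L6 α=3/4: [458/7, 4479/28, 1642/7]
→ [65, 160, 235]
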